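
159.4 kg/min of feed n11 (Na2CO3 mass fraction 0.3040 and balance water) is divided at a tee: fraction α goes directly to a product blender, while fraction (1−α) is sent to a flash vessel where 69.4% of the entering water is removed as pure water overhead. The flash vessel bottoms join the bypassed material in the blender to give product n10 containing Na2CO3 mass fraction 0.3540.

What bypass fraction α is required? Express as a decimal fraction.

All 159.4×0.304 = 48.458 kg/min of Na2CO3 reaches n10, so n10 = 48.458/0.354 = 136.89 kg/min and vapour = 22.514 kg/min.
The evaporator receives (1−α)·159.4 of feed at 0.696 water and removes 0.694 of that water:
0.694×0.696×(1−α)×159.4 = 22.514
(1−α) = 22.514/76.994 = 0.2924;  α = 0.7076.

0.708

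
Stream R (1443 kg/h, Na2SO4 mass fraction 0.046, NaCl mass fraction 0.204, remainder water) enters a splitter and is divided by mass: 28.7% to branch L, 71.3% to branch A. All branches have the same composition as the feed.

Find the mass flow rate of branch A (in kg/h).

Branch A flow = 0.713×1443 = 1028.9 kg/h.

1029 kg/h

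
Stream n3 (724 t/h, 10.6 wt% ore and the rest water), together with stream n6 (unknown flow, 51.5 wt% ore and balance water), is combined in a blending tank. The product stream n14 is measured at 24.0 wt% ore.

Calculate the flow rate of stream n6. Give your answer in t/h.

352.8 t/h

Let n6 be the unknown flow. Total out = 724 + n6.
ore balance: 76.744 + 0.515·n6 = 0.240·(724 + n6)
(0.515 − 0.240)·n6 = 0.240×724 − 76.744 = 97.016
n6 = 97.016 / 0.275 = 352.79 t/h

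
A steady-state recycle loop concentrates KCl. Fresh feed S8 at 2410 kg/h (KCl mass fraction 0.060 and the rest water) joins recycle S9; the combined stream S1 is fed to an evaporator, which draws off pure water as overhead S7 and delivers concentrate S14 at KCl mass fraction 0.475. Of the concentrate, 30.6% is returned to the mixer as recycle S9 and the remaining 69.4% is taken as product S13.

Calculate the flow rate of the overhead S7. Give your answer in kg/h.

Overall KCl balance (none leaves overhead): KCl in fresh feed = KCl in product, i.e. 2410×0.060 = (1−0.306)·S14·0.475.
S14 = 144.6/(0.475×0.694) = 438.65 kg/h.
Recycle S9 = 0.306×438.65 = 134.23 kg/h.
Combined feed S1 = 2410 + 134.23 = 2544.2 kg/h.
Overhead S7 = S1 − S14 = 2544.2 − 438.65 = 2105.6 kg/h.

2106 kg/h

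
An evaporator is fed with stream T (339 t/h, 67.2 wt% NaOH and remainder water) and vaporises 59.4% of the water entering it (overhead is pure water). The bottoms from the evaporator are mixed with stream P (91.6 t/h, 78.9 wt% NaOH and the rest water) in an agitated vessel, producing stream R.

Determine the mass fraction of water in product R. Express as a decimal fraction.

0.177

Vapour removed = 0.594×0.328×339 = 66.048 t/h; concentrate = 272.95 t/h.
water reaching the mixer = 45.144 (from concentrate) + 91.6×0.211 = 64.472 t/h.
Product flow = 272.95 + 91.6 = 364.55 t/h; water fraction = 0.177.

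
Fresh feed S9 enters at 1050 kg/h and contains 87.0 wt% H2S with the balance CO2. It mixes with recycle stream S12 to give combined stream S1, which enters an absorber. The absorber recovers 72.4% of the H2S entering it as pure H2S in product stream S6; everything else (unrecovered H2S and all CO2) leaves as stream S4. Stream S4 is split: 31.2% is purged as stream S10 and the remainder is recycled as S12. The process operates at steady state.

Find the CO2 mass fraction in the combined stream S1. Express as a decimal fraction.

0.280

CO2 enters only via S9 and leaves only via the purge: 1050×0.130 = 0.312×(CO2 in S4), and the absorber passes all CO2, so CO2 in S1 = CO2 in S4 = 437.5 kg/h.
H2S in S1: m_A = 1050×0.870 + (1−0.312)·(1−0.724)·m_A, so m_A = 913.5/0.8101 = 1127.6 kg/h.
S1 = 1127.6 + 437.5 = 1565.1 kg/h.
CO2 fraction in S1 = 437.5/1565.1 = 0.280.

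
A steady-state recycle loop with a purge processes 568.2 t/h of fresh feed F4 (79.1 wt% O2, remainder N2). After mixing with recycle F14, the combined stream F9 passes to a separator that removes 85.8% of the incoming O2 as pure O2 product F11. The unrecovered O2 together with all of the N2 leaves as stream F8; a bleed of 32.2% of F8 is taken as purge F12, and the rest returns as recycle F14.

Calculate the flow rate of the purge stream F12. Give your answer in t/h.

N2 enters only via F4 and leaves only via the purge: 568.2×0.209 = 0.322×(N2 in F8), and the separator passes all N2, so N2 in F9 = N2 in F8 = 368.8 t/h.
O2 in F9: m_A = 568.2×0.791 + (1−0.322)·(1−0.858)·m_A, so m_A = 449.45/0.9037 = 497.33 t/h.
F8 = (1−0.858)×497.33 + 368.8 = 439.42 t/h.
Purge F12 = 0.322×439.42 = 141.49 t/h.

141.5 t/h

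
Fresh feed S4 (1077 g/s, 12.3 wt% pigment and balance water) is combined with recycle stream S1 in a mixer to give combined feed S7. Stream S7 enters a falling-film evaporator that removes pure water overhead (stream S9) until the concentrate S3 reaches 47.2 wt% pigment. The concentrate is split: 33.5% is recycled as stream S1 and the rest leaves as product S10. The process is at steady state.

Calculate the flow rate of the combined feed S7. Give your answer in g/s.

1218 g/s

Overall pigment balance (none leaves overhead): pigment in fresh feed = pigment in product, i.e. 1077×0.123 = (1−0.335)·S3·0.472.
S3 = 132.47/(0.472×0.665) = 422.04 g/s.
Recycle S1 = 0.335×422.04 = 141.38 g/s.
Combined feed S7 = 1077 + 141.38 = 1218.4 g/s.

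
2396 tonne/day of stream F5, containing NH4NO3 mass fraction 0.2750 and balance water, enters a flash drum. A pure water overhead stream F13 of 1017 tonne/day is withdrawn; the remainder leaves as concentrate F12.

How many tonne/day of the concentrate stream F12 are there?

Concentrate = 2396 − 1017 = 1379 tonne/day.

1379 tonne/day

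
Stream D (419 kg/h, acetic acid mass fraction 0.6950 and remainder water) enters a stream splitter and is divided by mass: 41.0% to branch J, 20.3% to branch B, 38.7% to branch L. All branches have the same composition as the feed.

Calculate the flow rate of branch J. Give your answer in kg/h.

Branch J flow = 0.410×419 = 171.79 kg/h.

171.8 kg/h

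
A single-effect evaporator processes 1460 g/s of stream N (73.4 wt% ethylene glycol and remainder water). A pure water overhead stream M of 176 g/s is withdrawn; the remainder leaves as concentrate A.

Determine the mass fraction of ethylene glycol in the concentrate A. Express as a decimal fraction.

0.835

ethylene glycol is not removed: 1460×0.734 = 1071.6 g/s of ethylene glycol enters A.
Concentrate = 1460 − 176 = 1284 g/s.
Mass fraction = 1071.6/1284 = 0.835.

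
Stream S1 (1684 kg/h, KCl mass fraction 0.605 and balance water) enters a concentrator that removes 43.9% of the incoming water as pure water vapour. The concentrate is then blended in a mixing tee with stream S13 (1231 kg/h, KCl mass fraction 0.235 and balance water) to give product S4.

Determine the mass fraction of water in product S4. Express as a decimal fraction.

Vapour removed = 0.439×0.395×1684 = 292.01 kg/h; concentrate = 1392 kg/h.
water reaching the mixer = 373.17 (from concentrate) + 1231×0.765 = 1314.9 kg/h.
Product flow = 1392 + 1231 = 2623 kg/h; water fraction = 0.501.

0.501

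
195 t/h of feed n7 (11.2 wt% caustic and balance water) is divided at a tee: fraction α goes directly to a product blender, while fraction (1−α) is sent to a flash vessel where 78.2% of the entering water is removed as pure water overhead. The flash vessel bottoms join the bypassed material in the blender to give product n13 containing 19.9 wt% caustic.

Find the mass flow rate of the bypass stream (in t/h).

All 195×0.112 = 21.84 t/h of caustic reaches n13, so n13 = 21.84/0.199 = 109.75 t/h and vapour = 85.251 t/h.
The evaporator receives (1−α)·195 of feed at 0.888 water and removes 0.782 of that water:
0.782×0.888×(1−α)×195 = 85.251
(1−α) = 85.251/135.41 = 0.6296;  α = 0.3704.
Bypass flow = 0.3704×195 = 72.233 t/h.

72.23 t/h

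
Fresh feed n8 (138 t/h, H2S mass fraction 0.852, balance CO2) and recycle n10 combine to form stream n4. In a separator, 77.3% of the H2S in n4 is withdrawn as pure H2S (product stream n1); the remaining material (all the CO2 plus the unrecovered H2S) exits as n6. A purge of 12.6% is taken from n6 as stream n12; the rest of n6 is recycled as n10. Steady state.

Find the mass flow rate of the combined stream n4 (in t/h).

308.8 t/h

CO2 enters only via n8 and leaves only via the purge: 138×0.148 = 0.126×(CO2 in n6), and the separator passes all CO2, so CO2 in n4 = CO2 in n6 = 162.1 t/h.
H2S in n4: m_A = 138×0.852 + (1−0.126)·(1−0.773)·m_A, so m_A = 117.58/0.8016 = 146.68 t/h.
n4 = 146.68 + 162.1 = 308.77 t/h.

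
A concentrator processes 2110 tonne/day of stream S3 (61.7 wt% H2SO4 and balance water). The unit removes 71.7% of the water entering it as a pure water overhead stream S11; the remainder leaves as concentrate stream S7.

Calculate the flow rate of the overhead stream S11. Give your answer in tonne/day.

water entering = 2110×0.383 = 808.13 tonne/day; overhead removed = 0.717×808.13 = 579.43 tonne/day.

579.4 tonne/day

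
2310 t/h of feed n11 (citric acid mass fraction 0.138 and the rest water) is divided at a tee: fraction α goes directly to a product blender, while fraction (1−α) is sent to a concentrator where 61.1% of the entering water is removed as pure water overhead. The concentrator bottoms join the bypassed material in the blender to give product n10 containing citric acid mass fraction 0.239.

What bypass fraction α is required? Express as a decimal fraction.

0.198

All 2310×0.138 = 318.78 t/h of citric acid reaches n10, so n10 = 318.78/0.239 = 1333.8 t/h and vapour = 976.19 t/h.
The evaporator receives (1−α)·2310 of feed at 0.862 water and removes 0.611 of that water:
0.611×0.862×(1−α)×2310 = 976.19
(1−α) = 976.19/1216.6 = 0.8024;  α = 0.1976.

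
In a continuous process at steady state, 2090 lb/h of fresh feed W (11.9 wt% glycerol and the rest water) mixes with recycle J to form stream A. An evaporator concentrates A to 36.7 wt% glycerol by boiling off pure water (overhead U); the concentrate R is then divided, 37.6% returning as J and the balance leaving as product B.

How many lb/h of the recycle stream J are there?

408.3 lb/h

Overall glycerol balance (none leaves overhead): glycerol in fresh feed = glycerol in product, i.e. 2090×0.119 = (1−0.376)·R·0.367.
R = 248.71/(0.367×0.624) = 1086 lb/h.
Recycle J = 0.376×1086 = 408.35 lb/h.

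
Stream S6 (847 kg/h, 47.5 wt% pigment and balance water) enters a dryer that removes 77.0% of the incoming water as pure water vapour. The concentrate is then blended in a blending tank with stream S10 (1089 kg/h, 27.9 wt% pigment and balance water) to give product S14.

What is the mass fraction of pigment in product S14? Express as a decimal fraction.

Vapour removed = 0.770×0.525×847 = 342.4 kg/h; concentrate = 504.6 kg/h.
pigment reaching the mixer = 402.32 (from concentrate) + 1089×0.279 = 706.16 kg/h.
Product flow = 504.6 + 1089 = 1593.6 kg/h; pigment fraction = 0.443.

0.443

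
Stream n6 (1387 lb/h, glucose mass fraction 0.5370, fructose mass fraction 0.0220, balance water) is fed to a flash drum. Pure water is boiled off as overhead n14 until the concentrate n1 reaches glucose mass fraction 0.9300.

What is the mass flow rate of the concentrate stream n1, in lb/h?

glucose is conserved: 1387×0.537 = 744.82 lb/h all reports to the concentrate.
Concentrate = 744.82/(target fraction) = 800.88 lb/h.

800.9 lb/h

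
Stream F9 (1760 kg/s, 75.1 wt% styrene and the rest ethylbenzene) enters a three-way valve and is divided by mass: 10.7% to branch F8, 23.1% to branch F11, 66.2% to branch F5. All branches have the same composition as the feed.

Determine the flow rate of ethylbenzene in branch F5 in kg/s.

290.1 kg/s

Branch F5 total = 0.662×1760 = 1165.1 kg/s.
ethylbenzene in F5 = 0.249×1165.1 = 290.11 kg/s.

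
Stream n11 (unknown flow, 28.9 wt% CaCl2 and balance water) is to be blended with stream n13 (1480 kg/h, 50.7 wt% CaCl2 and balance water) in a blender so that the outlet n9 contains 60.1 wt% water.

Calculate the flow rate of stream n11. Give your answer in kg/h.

Let n11 be the unknown flow. Total out = 1480 + n11.
water balance: 729.64 + 0.711·n11 = 0.601·(1480 + n11)
(0.711 − 0.601)·n11 = 0.601×1480 − 729.64 = 159.84
n11 = 159.84 / 0.110 = 1453.1 kg/h

1453 kg/h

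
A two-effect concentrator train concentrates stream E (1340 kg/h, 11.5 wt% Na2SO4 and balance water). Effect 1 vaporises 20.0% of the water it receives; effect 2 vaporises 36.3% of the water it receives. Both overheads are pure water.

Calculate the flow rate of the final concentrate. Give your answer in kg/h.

water in feed = 1340×0.885 = 1185.9 kg/h.
After stage 1: water left = (1−0.200)×1185.9 = 948.72; stream total = 1102.8 kg/h.
After stage 2: water left = (1−0.363)×948.72 = 604.33; final concentrate = 758.43 kg/h.

758.4 kg/h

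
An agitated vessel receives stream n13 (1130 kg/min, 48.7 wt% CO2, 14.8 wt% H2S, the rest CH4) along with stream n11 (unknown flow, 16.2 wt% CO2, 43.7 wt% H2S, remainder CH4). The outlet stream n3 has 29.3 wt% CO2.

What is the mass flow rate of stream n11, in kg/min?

1673 kg/min

Let n11 be the unknown flow. Total out = 1130 + n11.
CO2 balance: 550.31 + 0.162·n11 = 0.293·(1130 + n11)
(0.162 − 0.293)·n11 = 0.293×1130 − 550.31 = -219.22
n11 = -219.22 / -0.131 = 1673.4 kg/min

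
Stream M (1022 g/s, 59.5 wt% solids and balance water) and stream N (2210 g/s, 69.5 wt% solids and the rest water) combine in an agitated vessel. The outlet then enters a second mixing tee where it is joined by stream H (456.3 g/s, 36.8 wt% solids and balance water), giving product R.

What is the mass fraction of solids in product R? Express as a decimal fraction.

0.6268

Overall, product flow = 3688.3 g/s.
solids in = 1022×0.595 + 2210×0.695 + 456.3×0.368 = 2312 g/s.
solids fraction in R = 0.6268.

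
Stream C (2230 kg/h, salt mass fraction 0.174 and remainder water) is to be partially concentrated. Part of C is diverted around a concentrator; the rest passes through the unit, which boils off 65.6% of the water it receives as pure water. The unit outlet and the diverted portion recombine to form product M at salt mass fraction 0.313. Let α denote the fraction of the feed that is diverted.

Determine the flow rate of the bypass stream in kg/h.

402.4 kg/h

All 2230×0.174 = 388.02 kg/h of salt reaches M, so M = 388.02/0.313 = 1239.7 kg/h and vapour = 990.32 kg/h.
The evaporator receives (1−α)·2230 of feed at 0.826 water and removes 0.656 of that water:
0.656×0.826×(1−α)×2230 = 990.32
(1−α) = 990.32/1208.3 = 0.8196;  α = 0.1804.
Bypass flow = 0.1804×2230 = 402.36 kg/h.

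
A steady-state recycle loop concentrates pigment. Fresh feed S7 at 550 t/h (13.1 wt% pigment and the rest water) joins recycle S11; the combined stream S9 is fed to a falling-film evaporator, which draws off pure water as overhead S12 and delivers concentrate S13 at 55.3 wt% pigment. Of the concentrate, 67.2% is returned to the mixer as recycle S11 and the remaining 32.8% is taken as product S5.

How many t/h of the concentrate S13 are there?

Overall pigment balance (none leaves overhead): pigment in fresh feed = pigment in product, i.e. 550×0.131 = (1−0.672)·S13·0.553.
S13 = 72.05/(0.553×0.328) = 397.22 t/h.

397.2 t/h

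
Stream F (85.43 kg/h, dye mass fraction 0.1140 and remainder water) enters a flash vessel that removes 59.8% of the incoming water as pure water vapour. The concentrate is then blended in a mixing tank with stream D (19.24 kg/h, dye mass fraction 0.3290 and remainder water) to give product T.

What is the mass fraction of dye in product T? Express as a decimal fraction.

0.2705

Vapour removed = 0.598×0.886×85.43 = 45.263 kg/h; concentrate = 40.167 kg/h.
dye reaching the mixer = 9.739 (from concentrate) + 19.24×0.329 = 16.069 kg/h.
Product flow = 40.167 + 19.24 = 59.407 kg/h; dye fraction = 0.2705.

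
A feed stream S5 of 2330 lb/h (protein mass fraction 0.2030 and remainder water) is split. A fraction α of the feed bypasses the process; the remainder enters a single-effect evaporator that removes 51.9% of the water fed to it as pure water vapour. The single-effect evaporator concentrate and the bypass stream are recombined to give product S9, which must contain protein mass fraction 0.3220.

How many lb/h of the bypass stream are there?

248.3 lb/h

All 2330×0.203 = 472.99 lb/h of protein reaches S9, so S9 = 472.99/0.322 = 1468.9 lb/h and vapour = 861.09 lb/h.
The evaporator receives (1−α)·2330 of feed at 0.797 water and removes 0.519 of that water:
0.519×0.797×(1−α)×2330 = 861.09
(1−α) = 861.09/963.79 = 0.8934;  α = 0.1066.
Bypass flow = 0.1066×2330 = 248.28 lb/h.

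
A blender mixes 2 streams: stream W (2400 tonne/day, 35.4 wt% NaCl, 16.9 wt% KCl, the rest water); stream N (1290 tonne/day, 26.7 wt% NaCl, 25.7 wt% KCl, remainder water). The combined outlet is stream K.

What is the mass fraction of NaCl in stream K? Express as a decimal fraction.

Total flow out = 2400 + 1290 = 3690 tonne/day.
NaCl in = 2400×0.354 + 1290×0.267 = 1194 tonne/day.
NaCl mass fraction in K = 1194/3690 = 0.324.

0.324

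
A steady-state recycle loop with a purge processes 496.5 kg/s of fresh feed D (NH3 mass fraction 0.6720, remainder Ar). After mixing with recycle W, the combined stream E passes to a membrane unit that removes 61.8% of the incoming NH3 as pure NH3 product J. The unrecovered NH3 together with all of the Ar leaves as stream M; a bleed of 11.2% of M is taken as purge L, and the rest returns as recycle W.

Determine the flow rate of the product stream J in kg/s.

312 kg/s

NH3 in E: m_A = 496.5×0.672 + (1−0.112)·(1−0.618)·m_A, so m_A = 333.65/0.6608 = 504.93 kg/s.
Product J = 0.618×504.93 = 312.05 kg/s.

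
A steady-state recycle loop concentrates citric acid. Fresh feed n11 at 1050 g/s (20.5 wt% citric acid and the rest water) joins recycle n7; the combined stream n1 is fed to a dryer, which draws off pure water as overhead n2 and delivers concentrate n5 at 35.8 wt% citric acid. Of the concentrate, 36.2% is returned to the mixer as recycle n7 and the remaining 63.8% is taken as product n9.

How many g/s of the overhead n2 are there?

Overall citric acid balance (none leaves overhead): citric acid in fresh feed = citric acid in product, i.e. 1050×0.205 = (1−0.362)·n5·0.358.
n5 = 215.25/(0.358×0.638) = 942.41 g/s.
Recycle n7 = 0.362×942.41 = 341.15 g/s.
Combined feed n1 = 1050 + 341.15 = 1391.2 g/s.
Overhead n2 = n1 − n5 = 1391.2 − 942.41 = 448.74 g/s.

448.7 g/s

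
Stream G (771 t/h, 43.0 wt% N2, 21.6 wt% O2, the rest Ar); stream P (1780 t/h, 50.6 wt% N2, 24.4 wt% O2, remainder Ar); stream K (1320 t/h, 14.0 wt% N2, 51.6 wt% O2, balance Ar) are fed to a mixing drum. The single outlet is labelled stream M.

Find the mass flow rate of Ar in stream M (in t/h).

Ar out = Ar in = 771×0.354 + 1780×0.250 + 1320×0.344 = 1172 t/h.

1172 t/h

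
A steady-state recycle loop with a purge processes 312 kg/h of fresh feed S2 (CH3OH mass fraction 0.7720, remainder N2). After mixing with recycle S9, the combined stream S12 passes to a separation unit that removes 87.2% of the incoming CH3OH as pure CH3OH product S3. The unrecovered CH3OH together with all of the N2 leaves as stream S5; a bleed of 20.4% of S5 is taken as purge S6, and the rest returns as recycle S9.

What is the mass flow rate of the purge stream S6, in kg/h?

78.14 kg/h

N2 enters only via S2 and leaves only via the purge: 312×0.228 = 0.204×(N2 in S5), and the separation unit passes all N2, so N2 in S12 = N2 in S5 = 348.71 kg/h.
CH3OH in S12: m_A = 312×0.772 + (1−0.204)·(1−0.872)·m_A, so m_A = 240.86/0.8981 = 268.19 kg/h.
S5 = (1−0.872)×268.19 + 348.71 = 383.03 kg/h.
Purge S6 = 0.204×383.03 = 78.139 kg/h.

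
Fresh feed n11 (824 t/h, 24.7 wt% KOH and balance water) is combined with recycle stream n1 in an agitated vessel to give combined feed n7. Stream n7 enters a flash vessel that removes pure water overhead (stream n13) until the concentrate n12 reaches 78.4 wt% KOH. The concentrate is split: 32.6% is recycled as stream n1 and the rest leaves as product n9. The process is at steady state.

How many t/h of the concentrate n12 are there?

385.2 t/h

Overall KOH balance (none leaves overhead): KOH in fresh feed = KOH in product, i.e. 824×0.247 = (1−0.326)·n12·0.784.
n12 = 203.53/(0.784×0.674) = 385.17 t/h.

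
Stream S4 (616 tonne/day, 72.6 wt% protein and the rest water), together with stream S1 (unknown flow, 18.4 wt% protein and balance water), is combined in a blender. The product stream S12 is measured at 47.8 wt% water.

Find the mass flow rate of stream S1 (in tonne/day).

Let S1 be the unknown flow. Total out = 616 + S1.
water balance: 168.78 + 0.816·S1 = 0.478·(616 + S1)
(0.816 − 0.478)·S1 = 0.478×616 − 168.78 = 125.66
S1 = 125.66 / 0.338 = 371.79 tonne/day

371.8 tonne/day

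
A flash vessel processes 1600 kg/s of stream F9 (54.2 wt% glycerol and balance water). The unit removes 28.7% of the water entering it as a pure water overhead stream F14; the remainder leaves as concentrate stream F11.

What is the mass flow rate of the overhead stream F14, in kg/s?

210.3 kg/s

water entering = 1600×0.458 = 732.8 kg/s; overhead removed = 0.287×732.8 = 210.31 kg/s.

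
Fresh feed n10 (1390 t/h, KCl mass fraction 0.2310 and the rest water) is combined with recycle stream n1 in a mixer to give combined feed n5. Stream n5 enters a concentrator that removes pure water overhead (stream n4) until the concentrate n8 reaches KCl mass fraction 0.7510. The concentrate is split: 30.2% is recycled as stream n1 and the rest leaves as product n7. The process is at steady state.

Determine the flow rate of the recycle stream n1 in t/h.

Overall KCl balance (none leaves overhead): KCl in fresh feed = KCl in product, i.e. 1390×0.231 = (1−0.302)·n8·0.751.
n8 = 321.09/(0.751×0.698) = 612.54 t/h.
Recycle n1 = 0.302×612.54 = 184.99 t/h.

185 t/h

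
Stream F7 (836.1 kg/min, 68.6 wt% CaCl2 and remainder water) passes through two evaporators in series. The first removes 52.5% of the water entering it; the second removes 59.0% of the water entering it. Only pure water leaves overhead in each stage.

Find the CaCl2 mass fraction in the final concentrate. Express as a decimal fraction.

water in feed = 836.1×0.314 = 262.54 kg/min.
After stage 1: water left = (1−0.525)×262.54 = 124.7; stream total = 698.27 kg/min.
After stage 2: water left = (1−0.590)×124.7 = 51.129; final concentrate = 624.69 kg/min.
CaCl2 fraction = 573.56/624.69 = 0.918.

0.918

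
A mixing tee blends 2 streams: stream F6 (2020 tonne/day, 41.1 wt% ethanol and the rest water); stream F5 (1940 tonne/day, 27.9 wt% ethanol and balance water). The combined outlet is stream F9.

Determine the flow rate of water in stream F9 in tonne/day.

2589 tonne/day

water out = water in = 2020×0.589 + 1940×0.721 = 2588.5 tonne/day.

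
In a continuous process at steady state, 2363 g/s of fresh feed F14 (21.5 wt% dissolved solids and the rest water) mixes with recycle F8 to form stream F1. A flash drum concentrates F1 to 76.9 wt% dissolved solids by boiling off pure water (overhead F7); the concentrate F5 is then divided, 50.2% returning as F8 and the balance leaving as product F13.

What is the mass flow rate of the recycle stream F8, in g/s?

Overall dissolved solids balance (none leaves overhead): dissolved solids in fresh feed = dissolved solids in product, i.e. 2363×0.215 = (1−0.502)·F5·0.769.
F5 = 508.05/(0.769×0.498) = 1326.6 g/s.
Recycle F8 = 0.502×1326.6 = 665.96 g/s.

666 g/s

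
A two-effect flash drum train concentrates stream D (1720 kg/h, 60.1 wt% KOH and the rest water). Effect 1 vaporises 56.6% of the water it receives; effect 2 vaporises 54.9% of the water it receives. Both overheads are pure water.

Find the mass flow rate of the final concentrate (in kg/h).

water in feed = 1720×0.399 = 686.28 kg/h.
After stage 1: water left = (1−0.566)×686.28 = 297.85; stream total = 1331.6 kg/h.
After stage 2: water left = (1−0.549)×297.85 = 134.33; final concentrate = 1168 kg/h.

1168 kg/h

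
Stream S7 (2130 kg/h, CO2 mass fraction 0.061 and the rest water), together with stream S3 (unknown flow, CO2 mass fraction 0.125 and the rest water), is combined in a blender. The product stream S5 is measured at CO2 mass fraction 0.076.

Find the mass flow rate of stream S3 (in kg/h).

Let S3 be the unknown flow. Total out = 2130 + S3.
CO2 balance: 129.93 + 0.125·S3 = 0.076·(2130 + S3)
(0.125 − 0.076)·S3 = 0.076×2130 − 129.93 = 31.95
S3 = 31.95 / 0.049 = 652.04 kg/h

652 kg/h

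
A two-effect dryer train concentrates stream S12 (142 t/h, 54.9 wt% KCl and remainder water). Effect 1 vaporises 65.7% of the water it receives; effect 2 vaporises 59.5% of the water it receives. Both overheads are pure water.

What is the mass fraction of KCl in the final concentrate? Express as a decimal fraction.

0.8976

water in feed = 142×0.451 = 64.042 t/h.
After stage 1: water left = (1−0.657)×64.042 = 21.966; stream total = 99.924 t/h.
After stage 2: water left = (1−0.595)×21.966 = 8.8964; final concentrate = 86.854 t/h.
KCl fraction = 77.958/86.854 = 0.8976.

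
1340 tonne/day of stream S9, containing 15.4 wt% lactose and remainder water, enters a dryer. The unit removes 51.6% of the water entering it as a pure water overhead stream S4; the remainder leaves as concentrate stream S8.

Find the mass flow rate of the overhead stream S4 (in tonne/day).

585 tonne/day

water entering = 1340×0.846 = 1133.6 tonne/day; overhead removed = 0.516×1133.6 = 584.96 tonne/day.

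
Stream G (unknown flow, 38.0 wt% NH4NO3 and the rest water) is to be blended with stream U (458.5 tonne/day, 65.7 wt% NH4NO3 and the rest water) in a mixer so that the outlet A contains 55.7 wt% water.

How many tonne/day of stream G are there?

1557 tonne/day

Let G be the unknown flow. Total out = 458.5 + G.
water balance: 157.27 + 0.620·G = 0.557·(458.5 + G)
(0.620 − 0.557)·G = 0.557×458.5 − 157.27 = 98.119
G = 98.119 / 0.063 = 1557.4 tonne/day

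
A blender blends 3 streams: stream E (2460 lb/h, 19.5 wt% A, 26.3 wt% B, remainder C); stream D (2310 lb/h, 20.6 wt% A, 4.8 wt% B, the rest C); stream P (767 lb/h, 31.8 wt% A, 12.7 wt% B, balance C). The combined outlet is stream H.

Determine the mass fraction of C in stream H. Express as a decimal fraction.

0.629

Total flow out = 2460 + 2310 + 767 = 5537 lb/h.
C in = 2460×0.542 + 2310×0.746 + 767×0.555 = 3482.3 lb/h.
C mass fraction in H = 3482.3/5537 = 0.629.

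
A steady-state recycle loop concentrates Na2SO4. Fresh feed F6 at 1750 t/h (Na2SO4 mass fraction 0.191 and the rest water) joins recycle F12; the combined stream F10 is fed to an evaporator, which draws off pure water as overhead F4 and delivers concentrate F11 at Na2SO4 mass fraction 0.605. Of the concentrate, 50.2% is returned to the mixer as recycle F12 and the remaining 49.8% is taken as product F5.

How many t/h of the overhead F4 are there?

1198 t/h

Overall Na2SO4 balance (none leaves overhead): Na2SO4 in fresh feed = Na2SO4 in product, i.e. 1750×0.191 = (1−0.502)·F11·0.605.
F11 = 334.25/(0.605×0.498) = 1109.4 t/h.
Recycle F12 = 0.502×1109.4 = 556.92 t/h.
Combined feed F10 = 1750 + 556.92 = 2306.9 t/h.
Overhead F4 = F10 − F11 = 2306.9 − 1109.4 = 1197.5 t/h.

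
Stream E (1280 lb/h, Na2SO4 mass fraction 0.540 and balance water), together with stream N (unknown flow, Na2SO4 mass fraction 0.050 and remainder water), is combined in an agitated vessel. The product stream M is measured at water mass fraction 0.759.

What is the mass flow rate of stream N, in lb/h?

2004 lb/h

Let N be the unknown flow. Total out = 1280 + N.
water balance: 588.8 + 0.950·N = 0.759·(1280 + N)
(0.950 − 0.759)·N = 0.759×1280 − 588.8 = 382.72
N = 382.72 / 0.191 = 2003.8 lb/h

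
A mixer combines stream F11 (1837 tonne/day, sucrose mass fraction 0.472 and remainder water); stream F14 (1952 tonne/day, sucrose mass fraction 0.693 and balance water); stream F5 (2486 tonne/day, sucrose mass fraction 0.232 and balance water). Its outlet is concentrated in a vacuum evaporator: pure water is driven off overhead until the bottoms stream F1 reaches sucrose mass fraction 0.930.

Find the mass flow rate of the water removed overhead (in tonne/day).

sucrose entering = 1837×0.472 + 1952×0.693 + 2486×0.232 = 2796.6 tonne/day.
All sucrose reports to F1, so F1 = 2796.6/0.930 = 3007 tonne/day.
Total feed = 6275 tonne/day; overhead = 6275 − 3007 = 3268 tonne/day.

3268 tonne/day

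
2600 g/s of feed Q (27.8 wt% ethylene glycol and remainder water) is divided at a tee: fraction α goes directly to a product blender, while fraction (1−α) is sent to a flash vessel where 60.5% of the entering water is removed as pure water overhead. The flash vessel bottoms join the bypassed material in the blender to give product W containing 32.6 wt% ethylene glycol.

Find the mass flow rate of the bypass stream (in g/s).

All 2600×0.278 = 722.8 g/s of ethylene glycol reaches W, so W = 722.8/0.326 = 2217.2 g/s and vapour = 382.82 g/s.
The evaporator receives (1−α)·2600 of feed at 0.722 water and removes 0.605 of that water:
0.605×0.722×(1−α)×2600 = 382.82
(1−α) = 382.82/1135.7 = 0.3371;  α = 0.6629.
Bypass flow = 0.6629×2600 = 1723.6 g/s.

1724 g/s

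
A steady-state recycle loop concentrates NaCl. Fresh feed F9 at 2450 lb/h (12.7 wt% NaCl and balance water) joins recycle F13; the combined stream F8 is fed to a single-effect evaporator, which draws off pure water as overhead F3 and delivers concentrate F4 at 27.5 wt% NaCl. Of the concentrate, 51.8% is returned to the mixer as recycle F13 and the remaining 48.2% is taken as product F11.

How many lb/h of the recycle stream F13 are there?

Overall NaCl balance (none leaves overhead): NaCl in fresh feed = NaCl in product, i.e. 2450×0.127 = (1−0.518)·F4·0.275.
F4 = 311.15/(0.275×0.482) = 2347.4 lb/h.
Recycle F13 = 0.518×2347.4 = 1216 lb/h.

1216 lb/h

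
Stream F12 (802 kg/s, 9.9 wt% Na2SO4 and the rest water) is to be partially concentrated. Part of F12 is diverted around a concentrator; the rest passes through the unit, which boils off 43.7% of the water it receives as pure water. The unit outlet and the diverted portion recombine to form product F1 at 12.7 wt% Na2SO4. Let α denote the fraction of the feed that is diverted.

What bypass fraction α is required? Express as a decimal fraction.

All 802×0.099 = 79.398 kg/s of Na2SO4 reaches F1, so F1 = 79.398/0.127 = 625.18 kg/s and vapour = 176.82 kg/s.
The evaporator receives (1−α)·802 of feed at 0.901 water and removes 0.437 of that water:
0.437×0.901×(1−α)×802 = 176.82
(1−α) = 176.82/315.78 = 0.5599;  α = 0.4401.

0.440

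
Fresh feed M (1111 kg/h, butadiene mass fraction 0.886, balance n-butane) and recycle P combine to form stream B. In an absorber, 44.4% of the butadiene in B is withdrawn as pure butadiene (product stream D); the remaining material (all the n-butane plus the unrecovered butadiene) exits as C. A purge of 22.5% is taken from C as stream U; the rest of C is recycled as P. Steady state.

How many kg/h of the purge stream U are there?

n-butane enters only via M and leaves only via the purge: 1111×0.114 = 0.225×(n-butane in C), and the absorber passes all n-butane, so n-butane in B = n-butane in C = 562.91 kg/h.
butadiene in B: m_A = 1111×0.886 + (1−0.225)·(1−0.444)·m_A, so m_A = 984.35/0.5691 = 1729.7 kg/h.
C = (1−0.444)×1729.7 + 562.91 = 1524.6 kg/h.
Purge U = 0.225×1524.6 = 343.03 kg/h.

343 kg/h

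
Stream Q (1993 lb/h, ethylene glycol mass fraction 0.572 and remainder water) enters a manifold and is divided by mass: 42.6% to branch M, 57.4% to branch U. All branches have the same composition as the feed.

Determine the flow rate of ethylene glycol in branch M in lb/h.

485.6 lb/h

Branch M total = 0.426×1993 = 849.02 lb/h.
ethylene glycol in M = 0.572×849.02 = 485.64 lb/h.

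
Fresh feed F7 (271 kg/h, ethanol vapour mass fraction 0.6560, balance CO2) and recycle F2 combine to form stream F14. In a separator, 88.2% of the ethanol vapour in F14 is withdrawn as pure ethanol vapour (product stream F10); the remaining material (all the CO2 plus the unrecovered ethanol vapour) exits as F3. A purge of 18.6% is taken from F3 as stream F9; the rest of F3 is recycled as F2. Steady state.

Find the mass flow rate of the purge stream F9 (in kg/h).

97.54 kg/h

CO2 enters only via F7 and leaves only via the purge: 271×0.344 = 0.186×(CO2 in F3), and the separator passes all CO2, so CO2 in F14 = CO2 in F3 = 501.2 kg/h.
ethanol vapour in F14: m_A = 271×0.656 + (1−0.186)·(1−0.882)·m_A, so m_A = 177.78/0.9039 = 196.67 kg/h.
F3 = (1−0.882)×196.67 + 501.2 = 524.41 kg/h.
Purge F9 = 0.186×524.41 = 97.54 kg/h.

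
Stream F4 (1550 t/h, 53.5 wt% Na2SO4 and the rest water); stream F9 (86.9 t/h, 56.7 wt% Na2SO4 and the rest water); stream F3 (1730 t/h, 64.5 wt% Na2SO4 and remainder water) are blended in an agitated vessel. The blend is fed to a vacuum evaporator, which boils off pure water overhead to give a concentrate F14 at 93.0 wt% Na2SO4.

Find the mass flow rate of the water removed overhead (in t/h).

1222 t/h

Na2SO4 entering = 1550×0.535 + 86.9×0.567 + 1730×0.645 = 1994.4 t/h.
All Na2SO4 reports to F14, so F14 = 1994.4/0.930 = 2144.5 t/h.
Total feed = 3366.9 t/h; overhead = 3366.9 − 2144.5 = 1222.4 t/h.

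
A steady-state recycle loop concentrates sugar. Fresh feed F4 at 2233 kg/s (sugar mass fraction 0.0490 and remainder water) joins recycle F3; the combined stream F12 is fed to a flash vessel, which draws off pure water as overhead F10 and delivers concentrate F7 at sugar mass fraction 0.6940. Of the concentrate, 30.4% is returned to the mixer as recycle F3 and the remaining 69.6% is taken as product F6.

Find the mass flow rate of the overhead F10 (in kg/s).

2075 kg/s

Overall sugar balance (none leaves overhead): sugar in fresh feed = sugar in product, i.e. 2233×0.049 = (1−0.304)·F7·0.694.
F7 = 109.42/(0.694×0.696) = 226.52 kg/s.
Recycle F3 = 0.304×226.52 = 68.864 kg/s.
Combined feed F12 = 2233 + 68.864 = 2301.9 kg/s.
Overhead F10 = F12 − F7 = 2301.9 − 226.52 = 2075.3 kg/s.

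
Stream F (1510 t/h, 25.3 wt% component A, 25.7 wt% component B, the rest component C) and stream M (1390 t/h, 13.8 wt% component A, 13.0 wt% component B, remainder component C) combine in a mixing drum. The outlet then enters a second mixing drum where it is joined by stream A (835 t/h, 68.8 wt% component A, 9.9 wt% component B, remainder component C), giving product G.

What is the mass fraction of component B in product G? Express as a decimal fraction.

Overall, product flow = 3735 t/h.
component B in = 1510×0.257 + 1390×0.130 + 835×0.099 = 651.44 t/h.
component B fraction in G = 0.174.

0.174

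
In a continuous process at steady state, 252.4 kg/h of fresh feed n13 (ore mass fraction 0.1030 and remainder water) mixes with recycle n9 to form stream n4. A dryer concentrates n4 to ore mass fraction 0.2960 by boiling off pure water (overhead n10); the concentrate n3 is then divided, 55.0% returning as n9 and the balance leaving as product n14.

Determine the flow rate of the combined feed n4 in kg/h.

359.7 kg/h

Overall ore balance (none leaves overhead): ore in fresh feed = ore in product, i.e. 252.4×0.103 = (1−0.550)·n3·0.296.
n3 = 25.997/(0.296×0.450) = 195.17 kg/h.
Recycle n9 = 0.550×195.17 = 107.35 kg/h.
Combined feed n4 = 252.4 + 107.35 = 359.75 kg/h.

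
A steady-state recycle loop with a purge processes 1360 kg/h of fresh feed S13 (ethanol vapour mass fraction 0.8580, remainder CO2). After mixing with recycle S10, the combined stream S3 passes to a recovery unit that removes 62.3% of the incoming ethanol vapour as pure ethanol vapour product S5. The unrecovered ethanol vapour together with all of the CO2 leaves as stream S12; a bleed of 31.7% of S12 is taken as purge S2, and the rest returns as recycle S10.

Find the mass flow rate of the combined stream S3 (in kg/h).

CO2 enters only via S13 and leaves only via the purge: 1360×0.142 = 0.317×(CO2 in S12), and the recovery unit passes all CO2, so CO2 in S3 = CO2 in S12 = 609.21 kg/h.
ethanol vapour in S3: m_A = 1360×0.858 + (1−0.317)·(1−0.623)·m_A, so m_A = 1166.9/0.7425 = 1571.5 kg/h.
S3 = 1571.5 + 609.21 = 2180.7 kg/h.

2181 kg/h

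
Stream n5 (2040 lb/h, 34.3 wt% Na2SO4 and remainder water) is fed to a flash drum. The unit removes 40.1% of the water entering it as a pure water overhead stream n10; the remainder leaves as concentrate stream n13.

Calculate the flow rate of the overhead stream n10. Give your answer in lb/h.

water entering = 2040×0.657 = 1340.3 lb/h; overhead removed = 0.401×1340.3 = 537.45 lb/h.

537.5 lb/h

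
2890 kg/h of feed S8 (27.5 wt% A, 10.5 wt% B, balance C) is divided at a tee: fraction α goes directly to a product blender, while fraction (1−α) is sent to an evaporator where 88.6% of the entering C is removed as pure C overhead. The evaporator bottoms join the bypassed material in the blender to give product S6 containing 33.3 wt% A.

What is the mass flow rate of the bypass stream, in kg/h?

All 2890×0.275 = 794.75 kg/h of A reaches S6, so S6 = 794.75/0.333 = 2386.6 kg/h and vapour = 503.36 kg/h.
The evaporator receives (1−α)·2890 of feed at 0.620 C and removes 0.886 of that C:
0.886×0.620×(1−α)×2890 = 503.36
(1−α) = 503.36/1587.5 = 0.3171;  α = 0.6829.
Bypass flow = 0.6829×2890 = 1973.7 kg/h.

1974 kg/h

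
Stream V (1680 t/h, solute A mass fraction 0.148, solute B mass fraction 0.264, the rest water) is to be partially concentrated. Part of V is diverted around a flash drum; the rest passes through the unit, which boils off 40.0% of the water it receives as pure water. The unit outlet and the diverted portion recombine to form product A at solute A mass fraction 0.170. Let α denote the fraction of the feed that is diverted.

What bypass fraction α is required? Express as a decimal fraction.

0.450

All 1680×0.148 = 248.64 t/h of solute A reaches A, so A = 248.64/0.170 = 1462.6 t/h and vapour = 217.41 t/h.
The evaporator receives (1−α)·1680 of feed at 0.588 water and removes 0.400 of that water:
0.400×0.588×(1−α)×1680 = 217.41
(1−α) = 217.41/395.14 = 0.5502;  α = 0.4498.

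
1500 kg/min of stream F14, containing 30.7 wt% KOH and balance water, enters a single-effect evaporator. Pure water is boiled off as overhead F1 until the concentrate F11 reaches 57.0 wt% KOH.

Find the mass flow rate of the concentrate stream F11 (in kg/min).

807.9 kg/min

KOH is conserved: 1500×0.307 = 460.5 kg/min all reports to the concentrate.
Concentrate = 460.5/(target fraction) = 807.89 kg/min.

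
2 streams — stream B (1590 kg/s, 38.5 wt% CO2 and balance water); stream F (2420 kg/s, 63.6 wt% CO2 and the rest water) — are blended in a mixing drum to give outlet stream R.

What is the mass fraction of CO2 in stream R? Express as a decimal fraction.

0.5365

Total flow out = 1590 + 2420 = 4010 kg/s.
CO2 in = 1590×0.385 + 2420×0.636 = 2151.3 kg/s.
CO2 mass fraction in R = 2151.3/4010 = 0.5365.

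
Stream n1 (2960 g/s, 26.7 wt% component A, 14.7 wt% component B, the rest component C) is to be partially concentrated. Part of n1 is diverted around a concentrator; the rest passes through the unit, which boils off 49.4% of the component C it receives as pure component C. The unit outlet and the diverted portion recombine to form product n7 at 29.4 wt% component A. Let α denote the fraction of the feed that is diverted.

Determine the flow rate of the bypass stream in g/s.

2021 g/s

All 2960×0.267 = 790.32 g/s of component A reaches n7, so n7 = 790.32/0.294 = 2688.2 g/s and vapour = 271.84 g/s.
The evaporator receives (1−α)·2960 of feed at 0.586 component C and removes 0.494 of that component C:
0.494×0.586×(1−α)×2960 = 271.84
(1−α) = 271.84/856.87 = 0.3172;  α = 0.6828.
Bypass flow = 0.6828×2960 = 2021 g/s.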